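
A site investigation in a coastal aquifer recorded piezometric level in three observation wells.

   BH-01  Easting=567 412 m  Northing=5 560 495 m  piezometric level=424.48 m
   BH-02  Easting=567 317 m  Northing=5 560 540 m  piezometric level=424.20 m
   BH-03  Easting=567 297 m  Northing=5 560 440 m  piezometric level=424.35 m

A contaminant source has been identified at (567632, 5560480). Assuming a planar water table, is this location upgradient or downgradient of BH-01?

upgradient

Differences from BH-01: to BH-02 (Δx, Δy, Δh) = (-95, 45, -0.28); to BH-03 = (-115, -55, -0.13).
Determinant of the coordinate differences = (-95)·(-55) − (-115)·45 = 10400.
∂h/∂x = [(-0.28)·(-55) − (-0.13)·45] / 10400 = +0.002043
∂h/∂y = [(-95)·(-0.13) − (-115)·(-0.28)] / 10400 = -0.001909
Head at (567632, 5560480) = 424.48 + (+0.002043)·(220) + (-0.001909)·(-15) = 424.96 m.
That is higher than the 424.48 m at BH-01, so the point is upgradient.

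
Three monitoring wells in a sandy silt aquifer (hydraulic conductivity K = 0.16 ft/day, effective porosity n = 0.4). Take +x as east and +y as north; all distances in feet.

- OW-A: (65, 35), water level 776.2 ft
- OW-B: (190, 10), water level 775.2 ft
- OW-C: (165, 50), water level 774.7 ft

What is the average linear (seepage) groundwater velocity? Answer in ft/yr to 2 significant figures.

3.4 ft/yr

Taking OW-A as reference: OW-B−OW-A = (125, -25, -1.0); OW-C−OW-A = (100, 15, -1.5).
Determinant of the coordinate differences = 125·15 − 100·(-25) = 4375.
∂h/∂x = [(-1.0)·15 − (-1.5)·(-25)] / 4375 = -0.01200
∂h/∂y = [125·(-1.5) − 100·(-1.0)] / 4375 = -0.02000
|∇h| = √(-0.01200² + -0.02000²) = 0.02332
Seepage velocity v = K·i/n = 0.16 × 0.02332 / 0.4 = 0.009328 ft/day = 3.407 ft/yr.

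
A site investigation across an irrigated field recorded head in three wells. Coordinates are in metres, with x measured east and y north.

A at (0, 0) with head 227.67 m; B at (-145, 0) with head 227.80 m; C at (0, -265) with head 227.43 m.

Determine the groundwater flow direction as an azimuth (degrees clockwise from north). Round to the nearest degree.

∂h/∂x = (227.80 − 227.67) / (-145 − 0) = -0.0008966
∂h/∂y = (227.43 − 227.67) / (-265 − 0) = +0.0009057
Flow direction (−∇h) has components (+0.0008966 E, -0.0009057 N).
Azimuth = atan2(E, N) = atan2(+0.0008966, -0.0009057) = 135.3° ≈ 135°.

135°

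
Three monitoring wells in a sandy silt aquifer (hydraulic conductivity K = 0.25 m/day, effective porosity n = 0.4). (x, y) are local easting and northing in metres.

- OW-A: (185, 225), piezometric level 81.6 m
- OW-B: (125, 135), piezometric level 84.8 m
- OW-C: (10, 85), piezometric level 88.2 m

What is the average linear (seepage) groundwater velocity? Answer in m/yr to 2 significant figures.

With h = a·x + b·y + c and OW-A as origin, the differences give:
  (-60)·a + (-90)·b = +3.2
  (-175)·a + (-140)·b = +6.6
Eliminate b (×(-140) and ×(-90), subtract): -7350·a = 146.00 → a = ∂h/∂x = -0.01986
Back-substitute: b = ∂h/∂y = -0.02231.
|∇h| = √(-0.01986² + -0.02231²) = 0.02987
Seepage velocity v = K·i/n = 0.25 × 0.02987 / 0.4 = 0.01867 m/day = 6.819 m/yr.

6.8 m/yr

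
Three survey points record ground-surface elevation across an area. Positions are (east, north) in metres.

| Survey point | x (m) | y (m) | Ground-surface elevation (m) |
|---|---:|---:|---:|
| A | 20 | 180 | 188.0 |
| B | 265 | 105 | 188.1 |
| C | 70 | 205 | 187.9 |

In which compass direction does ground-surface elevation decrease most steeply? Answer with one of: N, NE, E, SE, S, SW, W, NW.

N

Differences from A: to B (Δx, Δy, Δh) = (245, -75, +0.1); to C = (50, 25, -0.1).
Solve a·Δx + b·Δy = Δz: det = 245·25 − 50·(-75) = 9875.
∂z/∂x = [(+0.1)·25 − (-0.1)·(-75)] / 9875 = -0.0005063
∂z/∂y = [245·(-0.1) − 50·(+0.1)] / 9875 = -0.002987
Steepest decrease is along −∇f = (+0.0005063 E, +0.002987 N) → north.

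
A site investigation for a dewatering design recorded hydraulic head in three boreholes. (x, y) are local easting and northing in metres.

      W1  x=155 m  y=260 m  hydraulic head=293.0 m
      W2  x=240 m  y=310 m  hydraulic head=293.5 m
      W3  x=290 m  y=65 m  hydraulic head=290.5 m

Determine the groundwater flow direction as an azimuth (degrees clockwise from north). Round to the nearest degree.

With h = a·x + b·y + c and W1 as origin, the differences give:
  85·a + 50·b = +0.5
  135·a + (-195)·b = -2.5
Eliminate b (×(-195) and ×50, subtract): -23325·a = 27.50 → a = ∂h/∂x = -0.001179
Back-substitute: b = ∂h/∂y = +0.01200.
Flow direction (−∇h) has components (+0.001179 E, -0.01200 N).
Azimuth = atan2(E, N) = atan2(+0.001179, -0.01200) = 174.4° ≈ 174°.

174°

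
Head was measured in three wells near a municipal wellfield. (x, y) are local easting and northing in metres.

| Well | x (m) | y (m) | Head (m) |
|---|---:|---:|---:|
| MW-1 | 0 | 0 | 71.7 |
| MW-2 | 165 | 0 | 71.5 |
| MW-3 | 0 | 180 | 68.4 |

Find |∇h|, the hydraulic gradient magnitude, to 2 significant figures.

0.018

∂h/∂x = (71.5 − 71.7) / (165 − 0) = -0.001212
∂h/∂y = (68.4 − 71.7) / (180 − 0) = -0.01833
|∇h| = √(-0.001212² + -0.01833²) = 0.01837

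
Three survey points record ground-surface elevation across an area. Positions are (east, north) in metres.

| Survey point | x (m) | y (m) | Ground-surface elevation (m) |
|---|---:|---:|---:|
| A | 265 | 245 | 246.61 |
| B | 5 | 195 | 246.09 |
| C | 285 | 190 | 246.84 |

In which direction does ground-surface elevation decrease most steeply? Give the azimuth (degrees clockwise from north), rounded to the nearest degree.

Taking A as reference: B−A = (-260, -50, -0.52); C−A = (20, -55, +0.23).
Solve a·Δx + b·Δy = Δz: det = (-260)·(-55) − 20·(-50) = 15300.
∂z/∂x = [(-0.52)·(-55) − (+0.23)·(-50)] / 15300 = +0.002621
∂z/∂y = [(-260)·(+0.23) − 20·(-0.52)] / 15300 = -0.003229
Steepest decrease is along −∇f: components (-0.002621 E, +0.003229 N).
Azimuth = atan2(-0.002621, +0.003229) = 320.9° ≈ 321°.

321°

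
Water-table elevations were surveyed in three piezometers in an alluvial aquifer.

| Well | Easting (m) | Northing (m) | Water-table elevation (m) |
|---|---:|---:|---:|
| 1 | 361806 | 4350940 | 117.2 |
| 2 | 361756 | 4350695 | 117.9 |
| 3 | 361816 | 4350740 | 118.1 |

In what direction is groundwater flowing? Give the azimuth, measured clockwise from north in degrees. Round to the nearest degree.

Taking 1 as reference: 2−1 = (-50, -245, +0.7); 3−1 = (10, -200, +0.9).
Determinant of the coordinate differences = (-50)·(-200) − 10·(-245) = 12450.
∂h/∂x = [(+0.7)·(-200) − (+0.9)·(-245)] / 12450 = +0.006466
∂h/∂y = [(-50)·(+0.9) − 10·(+0.7)] / 12450 = -0.004177
Flow direction (−∇h) has components (-0.006466 E, +0.004177 N).
Azimuth = atan2(E, N) = atan2(-0.006466, +0.004177) = 302.9° ≈ 303°.

303°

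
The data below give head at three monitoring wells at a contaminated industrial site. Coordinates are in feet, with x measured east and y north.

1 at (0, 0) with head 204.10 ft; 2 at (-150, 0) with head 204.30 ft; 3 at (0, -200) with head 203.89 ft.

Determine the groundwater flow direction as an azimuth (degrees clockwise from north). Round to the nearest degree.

128°

∂h/∂x = (204.30 − 204.10) / (-150 − 0) = -0.001333
∂h/∂y = (203.89 − 204.10) / (-200 − 0) = +0.001050
Flow direction (−∇h) has components (+0.001333 E, -0.001050 N).
Azimuth = atan2(E, N) = atan2(+0.001333, -0.001050) = 128.2° ≈ 128°.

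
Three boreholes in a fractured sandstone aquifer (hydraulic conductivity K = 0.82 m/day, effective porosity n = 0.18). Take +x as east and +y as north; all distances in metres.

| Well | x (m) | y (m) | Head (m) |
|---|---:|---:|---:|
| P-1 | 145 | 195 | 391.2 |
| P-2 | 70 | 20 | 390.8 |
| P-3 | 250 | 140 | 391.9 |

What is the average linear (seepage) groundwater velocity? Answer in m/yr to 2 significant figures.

With h = a·x + b·y + c and P-1 as origin, the differences give:
  (-75)·a + (-175)·b = -0.4
  105·a + (-55)·b = +0.7
Eliminate b (×(-55) and ×(-175), subtract): 22500·a = 144.50 → a = ∂h/∂x = +0.006422
Back-substitute: b = ∂h/∂y = -0.0004667.
|∇h| = √(0.006422² + -0.0004667²) = 0.006439
Seepage velocity v = K·i/n = 0.82 × 0.006439 / 0.18 = 0.02933 m/day = 10.71 m/yr.

11 m/yr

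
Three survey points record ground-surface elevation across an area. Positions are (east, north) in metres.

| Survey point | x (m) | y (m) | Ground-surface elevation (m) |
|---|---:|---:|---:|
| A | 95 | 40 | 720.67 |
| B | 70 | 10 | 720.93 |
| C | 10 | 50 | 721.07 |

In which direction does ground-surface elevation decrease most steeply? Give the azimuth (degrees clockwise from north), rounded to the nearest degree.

Differences from A: to B (Δx, Δy, Δh) = (-25, -30, +0.26); to C = (-85, 10, +0.40).
Determinant of the coordinate differences = (-25)·10 − (-85)·(-30) = -2800.
∂z/∂x = [(+0.26)·10 − (+0.40)·(-30)] / -2800 = -0.005214
∂z/∂y = [(-25)·(+0.40) − (-85)·(+0.26)] / -2800 = -0.004321
Steepest decrease is along −∇f: components (+0.005214 E, +0.004321 N).
Azimuth = atan2(+0.005214, +0.004321) = 50.3° ≈ 050°.

050°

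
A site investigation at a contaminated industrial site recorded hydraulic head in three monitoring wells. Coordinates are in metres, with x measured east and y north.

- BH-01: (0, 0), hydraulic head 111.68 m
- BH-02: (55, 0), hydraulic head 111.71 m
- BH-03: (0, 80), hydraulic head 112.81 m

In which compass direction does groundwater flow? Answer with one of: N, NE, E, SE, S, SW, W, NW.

S

∂h/∂x = (111.71 − 111.68) / (55 − 0) = +0.0005455
∂h/∂y = (112.81 − 111.68) / (80 − 0) = +0.01412
Flow = −∇h = (-0.0005455 east, -0.01412 north), which points south.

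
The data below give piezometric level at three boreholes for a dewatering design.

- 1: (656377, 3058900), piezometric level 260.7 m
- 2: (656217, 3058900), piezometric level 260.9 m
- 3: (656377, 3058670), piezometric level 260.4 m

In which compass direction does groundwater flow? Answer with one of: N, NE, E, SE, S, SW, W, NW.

SE

∂h/∂x = (260.9 − 260.7) / (656217 − 656377) = -0.001250
∂h/∂y = (260.4 − 260.7) / (3058670 − 3058900) = +0.001304
Flow = −∇h = (+0.001250 east, -0.001304 north), which points southeast.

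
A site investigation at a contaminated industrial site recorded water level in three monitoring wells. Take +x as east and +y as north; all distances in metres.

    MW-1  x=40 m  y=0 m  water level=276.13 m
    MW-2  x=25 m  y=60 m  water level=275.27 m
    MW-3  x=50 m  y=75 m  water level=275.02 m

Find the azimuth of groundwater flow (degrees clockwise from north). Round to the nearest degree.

Taking MW-1 as reference: MW-2−MW-1 = (-15, 60, -0.86); MW-3−MW-1 = (10, 75, -1.11).
Determinant of the coordinate differences = (-15)·75 − 10·60 = -1725.
∂h/∂x = [(-0.86)·75 − (-1.11)·60] / -1725 = -0.001217
∂h/∂y = [(-15)·(-1.11) − 10·(-0.86)] / -1725 = -0.01464
Flow direction (−∇h) has components (+0.001217 E, +0.01464 N).
Azimuth = atan2(E, N) = atan2(+0.001217, +0.01464) = 4.8° ≈ 005°.

005°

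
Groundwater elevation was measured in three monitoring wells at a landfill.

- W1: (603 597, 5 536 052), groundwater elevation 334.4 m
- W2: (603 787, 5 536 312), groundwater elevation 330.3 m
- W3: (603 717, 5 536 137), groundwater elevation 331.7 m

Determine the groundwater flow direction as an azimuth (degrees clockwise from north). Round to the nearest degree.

Taking W1 as reference: W2−W1 = (190, 260, -4.1); W3−W1 = (120, 85, -2.7).
Determinant of the coordinate differences = 190·85 − 120·260 = -15050.
∂h/∂x = [(-4.1)·85 − (-2.7)·260] / -15050 = -0.02349
∂h/∂y = [190·(-2.7) − 120·(-4.1)] / -15050 = +0.001395
Flow direction (−∇h) has components (+0.02349 E, -0.001395 N).
Azimuth = atan2(E, N) = atan2(+0.02349, -0.001395) = 93.4° ≈ 093°.

093°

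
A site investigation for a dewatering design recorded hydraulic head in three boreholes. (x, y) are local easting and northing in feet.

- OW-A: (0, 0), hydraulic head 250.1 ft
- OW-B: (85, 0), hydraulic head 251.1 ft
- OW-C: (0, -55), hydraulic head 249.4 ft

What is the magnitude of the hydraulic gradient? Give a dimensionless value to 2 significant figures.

0.017

∂h/∂x = (251.1 − 250.1) / (85 − 0) = +0.01176
∂h/∂y = (249.4 − 250.1) / (-55 − 0) = +0.01273
|∇h| = √(0.01176² + 0.01273²) = 0.01733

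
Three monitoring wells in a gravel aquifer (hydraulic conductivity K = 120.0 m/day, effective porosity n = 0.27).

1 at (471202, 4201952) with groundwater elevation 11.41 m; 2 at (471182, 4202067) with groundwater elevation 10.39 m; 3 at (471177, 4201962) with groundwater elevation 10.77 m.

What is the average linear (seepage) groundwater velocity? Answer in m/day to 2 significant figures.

With h = a·x + b·y + c and 1 as origin, the differences give:
  (-20)·a + 115·b = -1.02
  (-25)·a + 10·b = -0.64
Eliminate b (×10 and ×115, subtract): 2675·a = 63.400 → a = ∂h/∂x = +0.02370
Back-substitute: b = ∂h/∂y = -0.004748.
|∇h| = √(0.02370² + -0.004748²) = 0.02417
Seepage velocity v = K·i/n = 120.0 × 0.02417 / 0.27 = 10.74 m/day.

11 m/day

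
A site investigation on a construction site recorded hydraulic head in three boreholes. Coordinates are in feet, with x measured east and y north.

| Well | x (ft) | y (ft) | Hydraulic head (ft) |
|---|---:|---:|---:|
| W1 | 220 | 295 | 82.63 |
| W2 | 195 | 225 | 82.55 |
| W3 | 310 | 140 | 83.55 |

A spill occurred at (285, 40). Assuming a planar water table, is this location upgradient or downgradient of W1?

upgradient

Differences from W1: to W2 (Δx, Δy, Δh) = (-25, -70, -0.08); to W3 = (90, -155, +0.92).
Determinant of the coordinate differences = (-25)·(-155) − 90·(-70) = 10175.
∂h/∂x = [(-0.08)·(-155) − (+0.92)·(-70)] / 10175 = +0.007548
∂h/∂y = [(-25)·(+0.92) − 90·(-0.08)] / 10175 = -0.001553
Head at (285, 40) = 82.63 + (+0.007548)·(65) + (-0.001553)·(-255) = 83.52 ft.
That is higher than the 82.63 ft at W1, so the point is upgradient.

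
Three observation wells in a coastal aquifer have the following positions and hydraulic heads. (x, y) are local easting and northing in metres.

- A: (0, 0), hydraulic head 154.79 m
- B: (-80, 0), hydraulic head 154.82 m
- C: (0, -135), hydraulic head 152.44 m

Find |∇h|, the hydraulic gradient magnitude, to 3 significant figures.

0.0174

∂h/∂x = (154.82 − 154.79) / (-80 − 0) = -0.0003750
∂h/∂y = (152.44 − 154.79) / (-135 − 0) = +0.01741
|∇h| = √(-0.0003750² + 0.01741²) = 0.01741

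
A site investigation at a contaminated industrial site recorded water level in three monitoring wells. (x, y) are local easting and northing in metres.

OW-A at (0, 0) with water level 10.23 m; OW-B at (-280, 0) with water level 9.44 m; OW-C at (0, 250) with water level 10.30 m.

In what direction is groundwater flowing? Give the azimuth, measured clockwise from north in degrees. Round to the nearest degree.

∂h/∂x = (9.44 − 10.23) / (-280 − 0) = +0.002821
∂h/∂y = (10.30 − 10.23) / (250 − 0) = +0.0002800
Flow direction (−∇h) has components (-0.002821 E, -0.0002800 N).
Azimuth = atan2(E, N) = atan2(-0.002821, -0.0002800) = 264.3° ≈ 264°.

264°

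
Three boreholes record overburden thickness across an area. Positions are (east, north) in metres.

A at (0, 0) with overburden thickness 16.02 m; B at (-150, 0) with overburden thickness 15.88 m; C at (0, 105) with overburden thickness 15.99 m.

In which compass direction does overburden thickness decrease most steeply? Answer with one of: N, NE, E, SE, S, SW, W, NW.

W

∂d/∂x = (15.88 − 16.02) / (-150 − 0) = +0.0009333
∂d/∂y = (15.99 − 16.02) / (105 − 0) = -0.0002857
Steepest decrease is along −∇f = (-0.0009333 E, +0.0002857 N) → west.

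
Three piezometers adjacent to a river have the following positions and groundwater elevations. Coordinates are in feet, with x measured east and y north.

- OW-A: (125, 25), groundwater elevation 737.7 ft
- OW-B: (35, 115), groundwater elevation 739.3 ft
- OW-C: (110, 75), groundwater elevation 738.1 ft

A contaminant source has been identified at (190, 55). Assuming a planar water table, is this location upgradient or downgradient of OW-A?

With h = a·x + b·y + c and OW-A as origin, the differences give:
  (-90)·a + 90·b = +1.6
  (-15)·a + 50·b = +0.4
Eliminate b (×50 and ×90, subtract): -3150·a = 44.00 → a = ∂h/∂x = -0.01397
Back-substitute: b = ∂h/∂y = +0.003810.
Head at (190, 55) = 737.7 + (-0.01397)·(65) + (+0.003810)·(30) = 736.91 ft.
That is lower than the 737.7 ft at OW-A, so the point is downgradient.

downgradient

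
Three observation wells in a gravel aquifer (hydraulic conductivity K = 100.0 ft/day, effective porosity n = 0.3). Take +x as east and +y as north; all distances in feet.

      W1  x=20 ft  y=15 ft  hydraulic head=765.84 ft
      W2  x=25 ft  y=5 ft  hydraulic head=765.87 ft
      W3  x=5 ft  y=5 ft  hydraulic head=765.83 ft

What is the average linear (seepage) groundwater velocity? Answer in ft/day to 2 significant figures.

0.94 ft/day

With h = a·x + b·y + c and W1 as origin, the differences give:
  5·a + (-10)·b = +0.03
  (-15)·a + (-10)·b = -0.01
Eliminate b (×(-10) and ×(-10), subtract): -200·a = -0.400 → a = ∂h/∂x = +0.002000
Back-substitute: b = ∂h/∂y = -0.002000.
|∇h| = √(0.002000² + -0.002000²) = 0.002828
Seepage velocity v = K·i/n = 100.0 × 0.002828 / 0.3 = 0.9427 ft/day.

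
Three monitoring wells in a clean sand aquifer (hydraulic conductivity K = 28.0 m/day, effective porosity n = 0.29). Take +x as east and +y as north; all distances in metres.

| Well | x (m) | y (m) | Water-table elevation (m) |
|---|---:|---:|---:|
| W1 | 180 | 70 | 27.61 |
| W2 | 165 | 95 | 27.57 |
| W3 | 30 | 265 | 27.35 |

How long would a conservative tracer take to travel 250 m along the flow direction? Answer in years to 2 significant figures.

Three-point gradient (reference W1): Δ to W2 = (-15, 25, -0.04), Δ to W3 = (-150, 195, -0.26).
∂h/∂x = -0.001576, ∂h/∂y = -0.002545 (det = 825).
|∇h| = √(-0.001576² + -0.002545²) = 0.002993
Seepage velocity v = K·i/n = 28.0 × 0.002993 / 0.29 = 0.289 m/day.
t = 250 / 0.289 = 865.1 days = 2.37 years.

2.4 years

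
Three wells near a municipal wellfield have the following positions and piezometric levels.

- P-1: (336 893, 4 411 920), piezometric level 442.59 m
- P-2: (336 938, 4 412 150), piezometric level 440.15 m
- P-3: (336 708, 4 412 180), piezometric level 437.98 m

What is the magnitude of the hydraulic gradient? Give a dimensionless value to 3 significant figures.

Differences from P-1: to P-2 (Δx, Δy, Δh) = (45, 230, -2.44); to P-3 = (-185, 260, -4.61).
Solve a·Δx + b·Δy = Δh: det = 45·260 − (-185)·230 = 54250.
∂h/∂x = [(-2.44)·260 − (-4.61)·230] / 54250 = +0.007851
∂h/∂y = [45·(-4.61) − (-185)·(-2.44)] / 54250 = -0.01214
|∇h| = √(0.007851² + -0.01214²) = 0.01446

0.0145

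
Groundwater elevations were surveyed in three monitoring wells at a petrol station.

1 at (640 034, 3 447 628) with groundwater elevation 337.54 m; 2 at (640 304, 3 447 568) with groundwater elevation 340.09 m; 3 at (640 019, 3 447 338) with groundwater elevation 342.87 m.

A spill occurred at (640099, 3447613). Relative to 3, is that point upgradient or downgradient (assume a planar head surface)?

downgradient

Three-point gradient (reference 1): Δ to 2 = (270, -60, +2.55), Δ to 3 = (-15, -290, +5.33).
∂h/∂x = +0.005299, ∂h/∂y = -0.01865 (det = -79200).
Head at (640099, 3447613) = 337.54 + (+0.005299)·(65) + (-0.01865)·(-15) = 338.16 m.
That is lower than the 342.87 m at 3, so the point is downgradient.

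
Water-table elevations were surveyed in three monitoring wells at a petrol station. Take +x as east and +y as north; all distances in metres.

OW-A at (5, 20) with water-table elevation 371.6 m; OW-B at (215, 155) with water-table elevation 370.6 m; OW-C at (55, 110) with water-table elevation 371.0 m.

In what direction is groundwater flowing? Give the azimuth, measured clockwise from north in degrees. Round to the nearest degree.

007°

Taking OW-A as reference: OW-B−OW-A = (210, 135, -1.0); OW-C−OW-A = (50, 90, -0.6).
Determinant of the coordinate differences = 210·90 − 50·135 = 12150.
∂h/∂x = [(-1.0)·90 − (-0.6)·135] / 12150 = -0.0007407
∂h/∂y = [210·(-0.6) − 50·(-1.0)] / 12150 = -0.006255
Flow direction (−∇h) has components (+0.0007407 E, +0.006255 N).
Azimuth = atan2(E, N) = atan2(+0.0007407, +0.006255) = 6.8° ≈ 007°.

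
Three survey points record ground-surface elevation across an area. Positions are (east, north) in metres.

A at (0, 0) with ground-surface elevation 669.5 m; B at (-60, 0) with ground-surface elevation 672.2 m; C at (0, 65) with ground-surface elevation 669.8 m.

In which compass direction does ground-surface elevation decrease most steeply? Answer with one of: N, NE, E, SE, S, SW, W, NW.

E

∂z/∂x = (672.2 − 669.5) / (-60 − 0) = -0.04500
∂z/∂y = (669.8 − 669.5) / (65 − 0) = +0.004615
Steepest decrease is along −∇f = (+0.04500 E, -0.004615 N) → east.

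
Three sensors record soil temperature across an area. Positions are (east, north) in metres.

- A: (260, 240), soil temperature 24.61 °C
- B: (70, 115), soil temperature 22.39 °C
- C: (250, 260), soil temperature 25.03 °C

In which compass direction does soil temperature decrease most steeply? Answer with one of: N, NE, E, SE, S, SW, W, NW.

S

With T = a·x + b·y + c and A as origin, the differences give:
  (-190)·a + (-125)·b = -2.22
  (-10)·a + 20·b = +0.42
Eliminate b (×20 and ×(-125), subtract): -5050·a = 8.100 → a = ∂T/∂x = -0.001604
Back-substitute: b = ∂T/∂y = +0.02020.
Steepest decrease is along −∇f = (+0.001604 E, -0.02020 N) → south.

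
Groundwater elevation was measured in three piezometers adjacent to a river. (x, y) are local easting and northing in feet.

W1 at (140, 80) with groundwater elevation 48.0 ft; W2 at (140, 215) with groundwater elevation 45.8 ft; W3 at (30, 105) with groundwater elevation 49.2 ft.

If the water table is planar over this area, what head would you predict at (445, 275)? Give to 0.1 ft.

Three-point gradient (reference W1): Δ to W2 = (0, 135, -2.2), Δ to W3 = (-110, 25, +1.2).
∂h/∂x = -0.01461, ∂h/∂y = -0.01630 (det = 14850).
h(445, 275) = 48.0 + (-0.01461)·(305) + (-0.01630)·(195) = 48.0 -4.457 -3.178 = 40.365 ft.

40.4 ft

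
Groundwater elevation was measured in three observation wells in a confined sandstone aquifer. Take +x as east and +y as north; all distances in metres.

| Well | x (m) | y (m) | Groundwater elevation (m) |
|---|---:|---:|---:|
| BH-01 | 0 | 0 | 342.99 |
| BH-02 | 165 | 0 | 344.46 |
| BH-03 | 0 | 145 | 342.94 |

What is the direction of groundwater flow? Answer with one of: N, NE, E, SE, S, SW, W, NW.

∂h/∂x = (344.46 − 342.99) / (165 − 0) = +0.008909
∂h/∂y = (342.94 − 342.99) / (145 − 0) = -0.0003448
Flow = −∇h = (-0.008909 east, +0.0003448 north), which points west.

W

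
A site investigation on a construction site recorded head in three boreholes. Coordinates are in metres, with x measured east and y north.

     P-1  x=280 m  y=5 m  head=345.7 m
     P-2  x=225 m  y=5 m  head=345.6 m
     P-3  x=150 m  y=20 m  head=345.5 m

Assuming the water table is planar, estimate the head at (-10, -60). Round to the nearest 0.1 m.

345.0 m

With h = a·x + b·y + c and P-1 as origin, the differences give:
  (-55)·a + 0·b = -0.1
  (-130)·a + 15·b = -0.2
Eliminate b (×15 and ×0, subtract): -825·a = -1.50 → a = ∂h/∂x = +0.001818
Back-substitute: b = ∂h/∂y = +0.002424.
h(-10, -60) = 345.7 + (+0.001818)·(-290) + (+0.002424)·(-65) = 345.7 -0.527 -0.158 = 345.015 m.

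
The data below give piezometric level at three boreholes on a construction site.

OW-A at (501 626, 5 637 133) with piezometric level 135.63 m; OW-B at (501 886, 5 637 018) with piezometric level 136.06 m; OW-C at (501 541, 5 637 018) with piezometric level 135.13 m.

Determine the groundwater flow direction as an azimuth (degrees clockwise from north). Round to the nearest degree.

With h = a·x + b·y + c and OW-A as origin, the differences give:
  260·a + (-115)·b = +0.43
  (-85)·a + (-115)·b = -0.50
Eliminate b (×(-115) and ×(-115), subtract): -39675·a = -106.950 → a = ∂h/∂x = +0.002696
Back-substitute: b = ∂h/∂y = +0.002355.
Flow direction (−∇h) has components (-0.002696 E, -0.002355 N).
Azimuth = atan2(E, N) = atan2(-0.002696, -0.002355) = 228.9° ≈ 229°.

229°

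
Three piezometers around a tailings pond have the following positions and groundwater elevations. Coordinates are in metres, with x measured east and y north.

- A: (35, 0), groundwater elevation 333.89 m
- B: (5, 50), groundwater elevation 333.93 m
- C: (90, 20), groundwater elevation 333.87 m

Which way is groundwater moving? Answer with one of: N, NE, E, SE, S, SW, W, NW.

Three-point gradient (reference A): Δ to B = (-30, 50, +0.04), Δ to C = (55, 20, -0.02).
∂h/∂x = -0.0005373, ∂h/∂y = +0.0004776 (det = -3350).
Flow = −∇h = (+0.0005373 east, -0.0004776 north), which points southeast.

SE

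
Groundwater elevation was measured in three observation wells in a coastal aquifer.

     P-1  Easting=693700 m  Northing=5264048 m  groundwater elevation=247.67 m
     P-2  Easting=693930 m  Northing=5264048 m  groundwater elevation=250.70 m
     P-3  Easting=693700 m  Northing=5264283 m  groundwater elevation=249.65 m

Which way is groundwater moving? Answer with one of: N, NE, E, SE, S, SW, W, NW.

SW

∂h/∂x = (250.70 − 247.67) / (693930 − 693700) = +0.01317
∂h/∂y = (249.65 − 247.67) / (5264283 − 5264048) = +0.008426
Flow = −∇h = (-0.01317 east, -0.008426 north), which points southwest.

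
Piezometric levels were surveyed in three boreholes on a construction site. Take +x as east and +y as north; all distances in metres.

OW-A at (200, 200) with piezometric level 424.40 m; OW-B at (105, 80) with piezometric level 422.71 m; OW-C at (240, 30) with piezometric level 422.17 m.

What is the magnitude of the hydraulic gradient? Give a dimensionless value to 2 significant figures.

0.013

With h = a·x + b·y + c and OW-A as origin, the differences give:
  (-95)·a + (-120)·b = -1.69
  40·a + (-170)·b = -2.23
Eliminate b (×(-170) and ×(-120), subtract): 20950·a = 19.700 → a = ∂h/∂x = +0.0009403
Back-substitute: b = ∂h/∂y = +0.01334.
|∇h| = √(0.0009403² + 0.01334²) = 0.01337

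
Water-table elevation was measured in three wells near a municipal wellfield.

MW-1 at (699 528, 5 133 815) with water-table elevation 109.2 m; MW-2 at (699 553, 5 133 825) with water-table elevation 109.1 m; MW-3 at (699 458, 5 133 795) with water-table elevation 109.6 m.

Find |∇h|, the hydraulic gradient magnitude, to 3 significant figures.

0.0180

Three-point gradient (reference MW-1): Δ to MW-2 = (25, 10, -0.1), Δ to MW-3 = (-70, -20, +0.4).
∂h/∂x = -0.010000, ∂h/∂y = +0.01500 (det = 200).
|∇h| = √(-0.010000² + 0.01500²) = 0.01803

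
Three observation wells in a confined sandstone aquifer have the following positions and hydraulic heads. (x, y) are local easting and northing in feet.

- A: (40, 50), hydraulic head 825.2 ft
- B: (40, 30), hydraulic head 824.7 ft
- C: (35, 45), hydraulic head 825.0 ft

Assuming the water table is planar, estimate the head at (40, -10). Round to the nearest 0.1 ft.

Taking A as reference: B−A = (0, -20, -0.5); C−A = (-5, -5, -0.2).
Determinant of the coordinate differences = 0·(-5) − (-5)·(-20) = -100.
∂h/∂x = [(-0.5)·(-5) − (-0.2)·(-20)] / -100 = +0.01500
∂h/∂y = [0·(-0.2) − (-5)·(-0.5)] / -100 = +0.02500
h(40, -10) = 825.2 + (+0.01500)·(0) + (+0.02500)·(-60) = 825.2 +0.000 -1.500 = 823.700 ft.

823.7 ft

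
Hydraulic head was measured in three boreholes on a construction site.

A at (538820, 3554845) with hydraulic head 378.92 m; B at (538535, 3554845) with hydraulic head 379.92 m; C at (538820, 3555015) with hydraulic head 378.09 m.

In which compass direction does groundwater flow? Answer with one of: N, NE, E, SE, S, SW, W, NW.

NE

∂h/∂x = (379.92 − 378.92) / (538535 − 538820) = -0.003509
∂h/∂y = (378.09 − 378.92) / (3555015 − 3554845) = -0.004882
Flow = −∇h = (+0.003509 east, +0.004882 north), which points northeast.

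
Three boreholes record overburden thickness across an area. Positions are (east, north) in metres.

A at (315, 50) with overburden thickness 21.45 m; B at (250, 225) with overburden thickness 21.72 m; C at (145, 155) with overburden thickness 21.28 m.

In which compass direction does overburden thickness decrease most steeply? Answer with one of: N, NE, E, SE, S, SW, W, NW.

Three-point gradient (reference A): Δ to B = (-65, 175, +0.27), Δ to C = (-170, 105, -0.17).
∂d/∂x = +0.002534, ∂d/∂y = +0.002484 (det = 22925).
Steepest decrease is along −∇f = (-0.002534 E, -0.002484 N) → southwest.

SW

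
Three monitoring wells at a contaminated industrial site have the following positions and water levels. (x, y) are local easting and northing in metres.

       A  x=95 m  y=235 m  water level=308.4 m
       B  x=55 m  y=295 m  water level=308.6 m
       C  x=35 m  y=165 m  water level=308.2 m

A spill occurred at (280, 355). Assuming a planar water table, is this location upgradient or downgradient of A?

Three-point gradient (reference A): Δ to B = (-40, 60, +0.2), Δ to C = (-60, -70, -0.2).
∂h/∂x = -0.0003125, ∂h/∂y = +0.003125 (det = 6400).
Head at (280, 355) = 308.4 + (-0.0003125)·(185) + (+0.003125)·(120) = 308.72 m.
That is higher than the 308.4 m at A, so the point is upgradient.

upgradient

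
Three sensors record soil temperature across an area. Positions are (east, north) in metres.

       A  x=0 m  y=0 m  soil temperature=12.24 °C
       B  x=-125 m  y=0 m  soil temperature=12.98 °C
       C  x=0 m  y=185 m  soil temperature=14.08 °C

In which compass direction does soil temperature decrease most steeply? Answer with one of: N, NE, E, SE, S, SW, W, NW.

∂T/∂x = (12.98 − 12.24) / (-125 − 0) = -0.005920
∂T/∂y = (14.08 − 12.24) / (185 − 0) = +0.009946
Steepest decrease is along −∇f = (+0.005920 E, -0.009946 N) → southeast.

SE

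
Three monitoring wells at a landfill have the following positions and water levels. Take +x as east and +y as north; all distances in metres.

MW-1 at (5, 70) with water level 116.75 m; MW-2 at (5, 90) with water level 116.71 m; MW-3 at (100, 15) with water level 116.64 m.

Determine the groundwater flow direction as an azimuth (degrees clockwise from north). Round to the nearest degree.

049°

With h = a·x + b·y + c and MW-1 as origin, the differences give:
  0·a + 20·b = -0.04
  95·a + (-55)·b = -0.11
Eliminate b (×(-55) and ×20, subtract): -1900·a = 4.400 → a = ∂h/∂x = -0.002316
Back-substitute: b = ∂h/∂y = -0.002000.
Flow direction (−∇h) has components (+0.002316 E, +0.002000 N).
Azimuth = atan2(E, N) = atan2(+0.002316, +0.002000) = 49.2° ≈ 049°.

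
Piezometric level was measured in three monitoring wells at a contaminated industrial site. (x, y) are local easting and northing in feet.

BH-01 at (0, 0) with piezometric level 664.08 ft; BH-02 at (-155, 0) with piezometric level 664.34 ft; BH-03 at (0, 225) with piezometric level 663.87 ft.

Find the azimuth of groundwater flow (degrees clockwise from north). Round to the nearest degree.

∂h/∂x = (664.34 − 664.08) / (-155 − 0) = -0.001677
∂h/∂y = (663.87 − 664.08) / (225 − 0) = -0.0009333
Flow direction (−∇h) has components (+0.001677 E, +0.0009333 N).
Azimuth = atan2(E, N) = atan2(+0.001677, +0.0009333) = 60.9° ≈ 061°.

061°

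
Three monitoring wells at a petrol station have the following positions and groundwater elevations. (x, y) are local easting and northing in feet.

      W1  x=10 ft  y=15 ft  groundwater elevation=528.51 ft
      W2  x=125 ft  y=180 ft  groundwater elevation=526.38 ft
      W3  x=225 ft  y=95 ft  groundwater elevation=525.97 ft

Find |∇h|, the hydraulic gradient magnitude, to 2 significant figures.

With h = a·x + b·y + c and W1 as origin, the differences give:
  115·a + 165·b = -2.13
  215·a + 80·b = -2.54
Eliminate b (×80 and ×165, subtract): -26275·a = 248.700 → a = ∂h/∂x = -0.009465
Back-substitute: b = ∂h/∂y = -0.006312.
|∇h| = √(-0.009465² + -0.006312²) = 0.01138

0.011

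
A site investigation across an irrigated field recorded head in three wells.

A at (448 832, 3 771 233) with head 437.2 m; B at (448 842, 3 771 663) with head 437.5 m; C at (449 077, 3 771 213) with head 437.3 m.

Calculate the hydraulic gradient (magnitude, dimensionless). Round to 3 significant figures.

Differences from A: to B (Δx, Δy, Δh) = (10, 430, +0.3); to C = (245, -20, +0.1).
Determinant of the coordinate differences = 10·(-20) − 245·430 = -105550.
∂h/∂x = [(+0.3)·(-20) − (+0.1)·430] / -105550 = +0.0004642
∂h/∂y = [10·(+0.1) − 245·(+0.3)] / -105550 = +0.0006869
|∇h| = √(0.0004642² + 0.0006869²) = 0.000829

0.000829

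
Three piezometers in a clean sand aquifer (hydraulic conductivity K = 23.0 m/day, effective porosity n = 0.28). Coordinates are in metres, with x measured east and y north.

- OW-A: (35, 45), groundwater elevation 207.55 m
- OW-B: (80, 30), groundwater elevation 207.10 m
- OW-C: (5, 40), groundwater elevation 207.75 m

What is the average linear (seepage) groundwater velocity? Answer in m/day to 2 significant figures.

Taking OW-A as reference: OW-B−OW-A = (45, -15, -0.45); OW-C−OW-A = (-30, -5, +0.20).
Determinant of the coordinate differences = 45·(-5) − (-30)·(-15) = -675.
∂h/∂x = [(-0.45)·(-5) − (+0.20)·(-15)] / -675 = -0.007778
∂h/∂y = [45·(+0.20) − (-30)·(-0.45)] / -675 = +0.006667
|∇h| = √(-0.007778² + 0.006667²) = 0.01024
Seepage velocity v = K·i/n = 23.0 × 0.01024 / 0.28 = 0.8411 m/day.

0.84 m/day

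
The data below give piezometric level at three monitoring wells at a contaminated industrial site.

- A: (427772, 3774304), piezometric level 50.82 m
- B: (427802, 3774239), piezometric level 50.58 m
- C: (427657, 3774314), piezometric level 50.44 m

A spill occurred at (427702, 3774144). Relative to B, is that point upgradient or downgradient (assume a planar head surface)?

With h = a·x + b·y + c and A as origin, the differences give:
  30·a + (-65)·b = -0.24
  (-115)·a + 10·b = -0.38
Eliminate b (×10 and ×(-65), subtract): -7175·a = -27.100 → a = ∂h/∂x = +0.003777
Back-substitute: b = ∂h/∂y = +0.005436.
Head at (427702, 3774144) = 50.82 + (+0.003777)·(-70) + (+0.005436)·(-160) = 49.69 m.
That is lower than the 50.58 m at B, so the point is downgradient.

downgradient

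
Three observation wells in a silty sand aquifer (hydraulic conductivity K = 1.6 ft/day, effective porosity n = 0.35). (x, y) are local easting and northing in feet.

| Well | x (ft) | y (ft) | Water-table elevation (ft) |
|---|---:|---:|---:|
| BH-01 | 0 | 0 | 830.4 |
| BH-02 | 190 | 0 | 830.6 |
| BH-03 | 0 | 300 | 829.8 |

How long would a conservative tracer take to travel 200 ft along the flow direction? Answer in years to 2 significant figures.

∂h/∂x = (830.6 − 830.4) / (190 − 0) = +0.001053
∂h/∂y = (829.8 − 830.4) / (300 − 0) = -0.002000
|∇h| = √(0.001053² + -0.002000²) = 0.00226
Seepage velocity v = K·i/n = 1.6 × 0.00226 / 0.35 = 0.01033 ft/day.
t = 200 / 0.01033 = 1.936e+04 days = 53 years.

53 years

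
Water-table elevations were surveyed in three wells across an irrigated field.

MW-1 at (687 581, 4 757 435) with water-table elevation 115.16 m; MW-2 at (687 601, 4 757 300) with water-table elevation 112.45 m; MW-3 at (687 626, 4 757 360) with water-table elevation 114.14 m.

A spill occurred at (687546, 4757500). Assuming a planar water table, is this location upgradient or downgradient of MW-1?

upgradient

Differences from MW-1: to MW-2 (Δx, Δy, Δh) = (20, -135, -2.71); to MW-3 = (45, -75, -1.02).
Determinant of the coordinate differences = 20·(-75) − 45·(-135) = 4575.
∂h/∂x = [(-2.71)·(-75) − (-1.02)·(-135)] / 4575 = +0.01433
∂h/∂y = [20·(-1.02) − 45·(-2.71)] / 4575 = +0.02220
Head at (687546, 4757500) = 115.16 + (+0.01433)·(-35) + (+0.02220)·(65) = 116.10 m.
That is higher than the 115.16 m at MW-1, so the point is upgradient.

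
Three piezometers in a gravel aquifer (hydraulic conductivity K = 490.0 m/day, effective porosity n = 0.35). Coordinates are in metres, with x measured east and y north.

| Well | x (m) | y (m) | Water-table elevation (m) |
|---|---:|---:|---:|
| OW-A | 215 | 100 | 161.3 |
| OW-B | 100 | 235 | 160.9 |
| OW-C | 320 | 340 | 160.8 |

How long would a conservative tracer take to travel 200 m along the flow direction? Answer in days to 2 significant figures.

58 days

Differences from OW-A: to OW-B (Δx, Δy, Δh) = (-115, 135, -0.4); to OW-C = (105, 240, -0.5).
Solve a·Δx + b·Δy = Δh: det = (-115)·240 − 105·135 = -41775.
∂h/∂x = [(-0.4)·240 − (-0.5)·135] / -41775 = +0.0006822
∂h/∂y = [(-115)·(-0.5) − 105·(-0.4)] / -41775 = -0.002382
|∇h| = √(0.0006822² + -0.002382²) = 0.002478
Seepage velocity v = K·i/n = 490.0 × 0.002478 / 0.35 = 3.469 m/day.
t = 200 / 3.469 = 57.65 days.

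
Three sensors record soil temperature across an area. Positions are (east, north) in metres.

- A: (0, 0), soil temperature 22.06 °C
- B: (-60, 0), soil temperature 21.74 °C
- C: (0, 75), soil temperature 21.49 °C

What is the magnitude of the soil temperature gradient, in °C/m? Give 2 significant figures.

∂T/∂x = (21.74 − 22.06) / (-60 − 0) = +0.005333
∂T/∂y = (21.49 − 22.06) / (75 − 0) = -0.007600
|∇f| = √(0.005333² + -0.007600²) = 0.009284 °C/m

0.0093 °C/m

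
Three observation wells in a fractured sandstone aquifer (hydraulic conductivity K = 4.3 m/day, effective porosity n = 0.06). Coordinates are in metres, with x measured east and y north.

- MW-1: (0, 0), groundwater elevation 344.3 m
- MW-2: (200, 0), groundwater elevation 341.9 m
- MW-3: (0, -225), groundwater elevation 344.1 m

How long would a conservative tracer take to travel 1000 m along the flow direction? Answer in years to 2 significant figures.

3.2 years

∂h/∂x = (341.9 − 344.3) / (200 − 0) = -0.01200
∂h/∂y = (344.1 − 344.3) / (-225 − 0) = +0.0008889
|∇h| = √(-0.01200² + 0.0008889²) = 0.01203
Seepage velocity v = K·i/n = 4.3 × 0.01203 / 0.06 = 0.8622 m/day.
t = 1000 / 0.8622 = 1160 days = 3.18 years.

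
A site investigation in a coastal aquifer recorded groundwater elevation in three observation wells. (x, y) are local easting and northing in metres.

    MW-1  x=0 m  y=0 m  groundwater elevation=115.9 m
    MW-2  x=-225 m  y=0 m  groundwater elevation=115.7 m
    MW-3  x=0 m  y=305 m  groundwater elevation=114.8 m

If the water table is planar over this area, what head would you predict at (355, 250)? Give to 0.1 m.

∂h/∂x = (115.7 − 115.9) / (-225 − 0) = +0.0008889
∂h/∂y = (114.8 − 115.9) / (305 − 0) = -0.003607
h(355, 250) = 115.9 + (+0.0008889)·(355) + (-0.003607)·(250) = 115.9 +0.316 -0.902 = 115.314 m.

115.3 m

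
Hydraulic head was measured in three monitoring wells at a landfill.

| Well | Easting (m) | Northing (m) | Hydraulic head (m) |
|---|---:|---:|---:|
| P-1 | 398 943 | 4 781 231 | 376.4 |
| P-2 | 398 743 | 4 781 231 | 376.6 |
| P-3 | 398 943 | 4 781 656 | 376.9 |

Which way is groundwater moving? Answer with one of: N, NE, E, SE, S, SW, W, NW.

∂h/∂x = (376.6 − 376.4) / (398743 − 398943) = -0.001000
∂h/∂y = (376.9 − 376.4) / (4781656 − 4781231) = +0.001176
Flow = −∇h = (+0.001000 east, -0.001176 north), which points southeast.

SE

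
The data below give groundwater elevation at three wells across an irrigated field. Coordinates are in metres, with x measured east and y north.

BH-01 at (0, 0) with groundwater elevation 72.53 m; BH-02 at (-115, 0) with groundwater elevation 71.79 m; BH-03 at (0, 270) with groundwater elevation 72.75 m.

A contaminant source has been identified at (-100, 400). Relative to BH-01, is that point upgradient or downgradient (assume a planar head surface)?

∂h/∂x = (71.79 − 72.53) / (-115 − 0) = +0.006435
∂h/∂y = (72.75 − 72.53) / (270 − 0) = +0.0008148
Head at (-100, 400) = 72.53 + (+0.006435)·(-100) + (+0.0008148)·(400) = 72.21 m.
That is lower than the 72.53 m at BH-01, so the point is downgradient.

downgradient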